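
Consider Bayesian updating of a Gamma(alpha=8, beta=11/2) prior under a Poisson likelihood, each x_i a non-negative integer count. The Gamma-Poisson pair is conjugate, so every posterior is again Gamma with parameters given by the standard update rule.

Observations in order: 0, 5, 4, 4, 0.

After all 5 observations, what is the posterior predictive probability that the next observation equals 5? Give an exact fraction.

obs 1: x=0 → posterior Gamma(8, 13/2)
obs 2: x=5 → posterior Gamma(13, 15/2)
obs 3: x=4 → posterior Gamma(17, 17/2)
obs 4: x=4 → posterior Gamma(21, 19/2)
obs 5: x=0 → posterior Gamma(21, 21/2)

431884032399091827980492717200320/11045767571919545466173812409689943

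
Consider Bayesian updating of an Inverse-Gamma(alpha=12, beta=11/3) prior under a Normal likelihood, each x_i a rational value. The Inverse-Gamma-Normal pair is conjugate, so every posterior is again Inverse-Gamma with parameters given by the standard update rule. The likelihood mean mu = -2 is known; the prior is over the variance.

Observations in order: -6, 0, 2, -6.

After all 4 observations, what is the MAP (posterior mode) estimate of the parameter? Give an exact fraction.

obs 1: x=-6 → posterior Inverse-Gamma(25/2, 35/3)
obs 2: x=0 → posterior Inverse-Gamma(13, 41/3)
obs 3: x=2 → posterior Inverse-Gamma(27/2, 65/3)
obs 4: x=-6 → posterior Inverse-Gamma(14, 89/3)

89/45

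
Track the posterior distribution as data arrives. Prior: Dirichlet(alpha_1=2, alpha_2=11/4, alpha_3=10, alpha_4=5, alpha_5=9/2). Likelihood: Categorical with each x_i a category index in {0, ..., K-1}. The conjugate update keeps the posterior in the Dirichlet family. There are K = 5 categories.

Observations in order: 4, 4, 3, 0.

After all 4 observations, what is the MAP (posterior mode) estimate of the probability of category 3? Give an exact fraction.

20/93

obs 1: x=4 → posterior Dirichlet(2, 11/4, 10, 5, 11/2)
obs 2: x=4 → posterior Dirichlet(2, 11/4, 10, 5, 13/2)
obs 3: x=3 → posterior Dirichlet(2, 11/4, 10, 6, 13/2)
obs 4: x=0 → posterior Dirichlet(3, 11/4, 10, 6, 13/2)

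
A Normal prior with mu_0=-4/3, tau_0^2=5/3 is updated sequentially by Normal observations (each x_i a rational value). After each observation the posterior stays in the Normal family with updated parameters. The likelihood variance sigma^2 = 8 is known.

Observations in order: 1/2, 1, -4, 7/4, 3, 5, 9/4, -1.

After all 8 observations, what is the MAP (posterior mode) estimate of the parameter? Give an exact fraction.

21/128

obs 1: x=1/2 → posterior Normal(-59/58, 40/29)
obs 2: x=1 → posterior Normal(-49/68, 20/17)
obs 3: x=-4 → posterior Normal(-89/78, 40/39)
obs 4: x=7/4 → posterior Normal(-13/16, 10/11)
obs 5: x=3 → posterior Normal(-83/196, 40/49)
obs 6: x=5 → posterior Normal(17/216, 20/27)
obs 7: x=9/4 → posterior Normal(31/118, 40/59)
obs 8: x=-1 → posterior Normal(21/128, 5/8)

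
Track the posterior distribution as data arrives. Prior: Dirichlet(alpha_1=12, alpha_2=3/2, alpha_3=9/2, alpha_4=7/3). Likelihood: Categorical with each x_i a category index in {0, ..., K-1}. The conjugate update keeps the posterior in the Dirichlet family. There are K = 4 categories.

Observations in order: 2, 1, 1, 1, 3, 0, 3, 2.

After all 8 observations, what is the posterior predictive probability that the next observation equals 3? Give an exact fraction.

obs 1: x=2 → posterior Dirichlet(12, 3/2, 11/2, 7/3)
obs 2: x=1 → posterior Dirichlet(12, 5/2, 11/2, 7/3)
obs 3: x=1 → posterior Dirichlet(12, 7/2, 11/2, 7/3)
obs 4: x=1 → posterior Dirichlet(12, 9/2, 11/2, 7/3)
obs 5: x=3 → posterior Dirichlet(12, 9/2, 11/2, 10/3)
obs 6: x=0 → posterior Dirichlet(13, 9/2, 11/2, 10/3)
obs 7: x=3 → posterior Dirichlet(13, 9/2, 11/2, 13/3)
obs 8: x=2 → posterior Dirichlet(13, 9/2, 13/2, 13/3)

13/85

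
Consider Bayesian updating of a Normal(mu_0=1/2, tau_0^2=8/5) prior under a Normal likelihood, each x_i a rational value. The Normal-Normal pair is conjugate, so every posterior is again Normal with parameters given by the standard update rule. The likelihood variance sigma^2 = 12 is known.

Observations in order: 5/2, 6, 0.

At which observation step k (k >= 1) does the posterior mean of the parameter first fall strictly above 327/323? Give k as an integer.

k = 2

obs 1: x=5/2 → posterior Normal(25/34, 24/17)
obs 2: x=6 → posterior Normal(49/38, 24/19)
obs 3: x=0 → posterior Normal(7/6, 8/7)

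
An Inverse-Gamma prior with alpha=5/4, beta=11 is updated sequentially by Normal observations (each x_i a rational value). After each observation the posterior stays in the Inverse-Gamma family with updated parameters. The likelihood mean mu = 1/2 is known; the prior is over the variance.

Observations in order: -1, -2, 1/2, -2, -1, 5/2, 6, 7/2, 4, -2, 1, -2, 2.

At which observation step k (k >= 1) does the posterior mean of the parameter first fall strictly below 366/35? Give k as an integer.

obs 1: x=-1 → posterior Inverse-Gamma(7/4, 97/8)
obs 2: x=-2 → posterior Inverse-Gamma(9/4, 61/4)
obs 3: x=1/2 → posterior Inverse-Gamma(11/4, 61/4)
obs 4: x=-2 → posterior Inverse-Gamma(13/4, 147/8)
obs 5: x=-1 → posterior Inverse-Gamma(15/4, 39/2)
obs 6: x=5/2 → posterior Inverse-Gamma(17/4, 43/2)
obs 7: x=6 → posterior Inverse-Gamma(19/4, 293/8)
obs 8: x=7/2 → posterior Inverse-Gamma(21/4, 329/8)
obs 9: x=4 → posterior Inverse-Gamma(23/4, 189/4)
obs 10: x=-2 → posterior Inverse-Gamma(25/4, 403/8)
obs 11: x=1 → posterior Inverse-Gamma(27/4, 101/2)
obs 12: x=-2 → posterior Inverse-Gamma(29/4, 429/8)
obs 13: x=2 → posterior Inverse-Gamma(31/4, 219/4)

k = 3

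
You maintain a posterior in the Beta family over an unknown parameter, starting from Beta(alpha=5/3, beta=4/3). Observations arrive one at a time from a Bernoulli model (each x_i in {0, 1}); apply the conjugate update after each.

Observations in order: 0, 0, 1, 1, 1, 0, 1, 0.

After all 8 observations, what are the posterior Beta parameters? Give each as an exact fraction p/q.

obs 1: x=0 → posterior Beta(5/3, 7/3)
obs 2: x=0 → posterior Beta(5/3, 10/3)
obs 3: x=1 → posterior Beta(8/3, 10/3)
obs 4: x=1 → posterior Beta(11/3, 10/3)
obs 5: x=1 → posterior Beta(14/3, 10/3)
obs 6: x=0 → posterior Beta(14/3, 13/3)
obs 7: x=1 → posterior Beta(17/3, 13/3)
obs 8: x=0 → posterior Beta(17/3, 16/3)

alpha=17/3, beta=16/3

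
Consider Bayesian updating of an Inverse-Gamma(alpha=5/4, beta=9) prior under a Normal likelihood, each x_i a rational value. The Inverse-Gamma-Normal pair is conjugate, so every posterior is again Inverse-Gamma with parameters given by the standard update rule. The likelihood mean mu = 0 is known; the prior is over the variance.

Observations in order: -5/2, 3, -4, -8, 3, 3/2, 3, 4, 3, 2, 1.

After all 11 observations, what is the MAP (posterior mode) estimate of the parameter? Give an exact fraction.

327/31

obs 1: x=-5/2 → posterior Inverse-Gamma(7/4, 97/8)
obs 2: x=3 → posterior Inverse-Gamma(9/4, 133/8)
obs 3: x=-4 → posterior Inverse-Gamma(11/4, 197/8)
obs 4: x=-8 → posterior Inverse-Gamma(13/4, 453/8)
obs 5: x=3 → posterior Inverse-Gamma(15/4, 489/8)
obs 6: x=3/2 → posterior Inverse-Gamma(17/4, 249/4)
obs 7: x=3 → posterior Inverse-Gamma(19/4, 267/4)
obs 8: x=4 → posterior Inverse-Gamma(21/4, 299/4)
obs 9: x=3 → posterior Inverse-Gamma(23/4, 317/4)
obs 10: x=2 → posterior Inverse-Gamma(25/4, 325/4)
obs 11: x=1 → posterior Inverse-Gamma(27/4, 327/4)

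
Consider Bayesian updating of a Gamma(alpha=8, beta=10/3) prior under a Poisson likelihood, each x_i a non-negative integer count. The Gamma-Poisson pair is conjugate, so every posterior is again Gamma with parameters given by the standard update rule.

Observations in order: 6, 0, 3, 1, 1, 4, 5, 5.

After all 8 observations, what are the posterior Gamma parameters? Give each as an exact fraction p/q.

alpha=33, beta=34/3

obs 1: x=6 → posterior Gamma(14, 13/3)
obs 2: x=0 → posterior Gamma(14, 16/3)
obs 3: x=3 → posterior Gamma(17, 19/3)
obs 4: x=1 → posterior Gamma(18, 22/3)
obs 5: x=1 → posterior Gamma(19, 25/3)
obs 6: x=4 → posterior Gamma(23, 28/3)
obs 7: x=5 → posterior Gamma(28, 31/3)
obs 8: x=5 → posterior Gamma(33, 34/3)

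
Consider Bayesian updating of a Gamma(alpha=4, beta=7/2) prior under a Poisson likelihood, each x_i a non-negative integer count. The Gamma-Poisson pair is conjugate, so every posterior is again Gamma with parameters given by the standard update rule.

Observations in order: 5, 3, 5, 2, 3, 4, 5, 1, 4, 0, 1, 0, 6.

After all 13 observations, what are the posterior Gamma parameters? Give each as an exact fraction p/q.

obs 1: x=5 → posterior Gamma(9, 9/2)
obs 2: x=3 → posterior Gamma(12, 11/2)
obs 3: x=5 → posterior Gamma(17, 13/2)
obs 4: x=2 → posterior Gamma(19, 15/2)
obs 5: x=3 → posterior Gamma(22, 17/2)
obs 6: x=4 → posterior Gamma(26, 19/2)
obs 7: x=5 → posterior Gamma(31, 21/2)
obs 8: x=1 → posterior Gamma(32, 23/2)
obs 9: x=4 → posterior Gamma(36, 25/2)
obs 10: x=0 → posterior Gamma(36, 27/2)
obs 11: x=1 → posterior Gamma(37, 29/2)
obs 12: x=0 → posterior Gamma(37, 31/2)
obs 13: x=6 → posterior Gamma(43, 33/2)

alpha=43, beta=33/2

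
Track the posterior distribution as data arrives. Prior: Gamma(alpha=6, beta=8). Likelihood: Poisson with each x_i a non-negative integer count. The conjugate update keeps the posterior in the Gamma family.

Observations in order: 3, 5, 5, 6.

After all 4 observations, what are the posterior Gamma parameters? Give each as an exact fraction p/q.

alpha=25, beta=12

obs 1: x=3 → posterior Gamma(9, 9)
obs 2: x=5 → posterior Gamma(14, 10)
obs 3: x=5 → posterior Gamma(19, 11)
obs 4: x=6 → posterior Gamma(25, 12)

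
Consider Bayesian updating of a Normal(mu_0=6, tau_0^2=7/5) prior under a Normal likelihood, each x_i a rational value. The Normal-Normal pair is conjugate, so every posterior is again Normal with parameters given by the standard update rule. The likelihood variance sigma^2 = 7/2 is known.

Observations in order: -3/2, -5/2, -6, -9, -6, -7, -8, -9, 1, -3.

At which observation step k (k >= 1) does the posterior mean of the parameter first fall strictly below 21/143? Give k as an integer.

k = 4

obs 1: x=-3/2 → posterior Normal(27/7, 1)
obs 2: x=-5/2 → posterior Normal(22/9, 7/9)
obs 3: x=-6 → posterior Normal(10/11, 7/11)
obs 4: x=-9 → posterior Normal(-8/13, 7/13)
obs 5: x=-6 → posterior Normal(-4/3, 7/15)
obs 6: x=-7 → posterior Normal(-2, 7/17)
obs 7: x=-8 → posterior Normal(-50/19, 7/19)
obs 8: x=-9 → posterior Normal(-68/21, 1/3)
obs 9: x=1 → posterior Normal(-66/23, 7/23)
obs 10: x=-3 → posterior Normal(-72/25, 7/25)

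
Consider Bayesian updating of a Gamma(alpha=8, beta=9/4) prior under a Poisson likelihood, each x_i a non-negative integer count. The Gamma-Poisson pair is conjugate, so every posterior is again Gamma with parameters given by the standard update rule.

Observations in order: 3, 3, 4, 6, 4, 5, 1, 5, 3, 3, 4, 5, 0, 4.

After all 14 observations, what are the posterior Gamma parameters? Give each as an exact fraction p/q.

obs 1: x=3 → posterior Gamma(11, 13/4)
obs 2: x=3 → posterior Gamma(14, 17/4)
obs 3: x=4 → posterior Gamma(18, 21/4)
obs 4: x=6 → posterior Gamma(24, 25/4)
obs 5: x=4 → posterior Gamma(28, 29/4)
obs 6: x=5 → posterior Gamma(33, 33/4)
obs 7: x=1 → posterior Gamma(34, 37/4)
obs 8: x=5 → posterior Gamma(39, 41/4)
obs 9: x=3 → posterior Gamma(42, 45/4)
obs 10: x=3 → posterior Gamma(45, 49/4)
obs 11: x=4 → posterior Gamma(49, 53/4)
obs 12: x=5 → posterior Gamma(54, 57/4)
obs 13: x=0 → posterior Gamma(54, 61/4)
obs 14: x=4 → posterior Gamma(58, 65/4)

alpha=58, beta=65/4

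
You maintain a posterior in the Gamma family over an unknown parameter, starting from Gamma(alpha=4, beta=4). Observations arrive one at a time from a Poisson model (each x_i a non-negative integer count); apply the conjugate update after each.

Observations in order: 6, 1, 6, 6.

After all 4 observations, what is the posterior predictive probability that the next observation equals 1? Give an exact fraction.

obs 1: x=6 → posterior Gamma(10, 5)
obs 2: x=1 → posterior Gamma(11, 6)
obs 3: x=6 → posterior Gamma(17, 7)
obs 4: x=6 → posterior Gamma(23, 8)

13576803638250229989376/79766443076872509863361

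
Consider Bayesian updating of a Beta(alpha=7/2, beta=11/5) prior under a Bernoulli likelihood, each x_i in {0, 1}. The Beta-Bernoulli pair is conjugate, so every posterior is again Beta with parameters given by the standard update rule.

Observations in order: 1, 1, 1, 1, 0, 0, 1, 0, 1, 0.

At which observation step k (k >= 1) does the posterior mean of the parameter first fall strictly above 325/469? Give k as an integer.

k = 2

obs 1: x=1 → posterior Beta(9/2, 11/5)
obs 2: x=1 → posterior Beta(11/2, 11/5)
obs 3: x=1 → posterior Beta(13/2, 11/5)
obs 4: x=1 → posterior Beta(15/2, 11/5)
obs 5: x=0 → posterior Beta(15/2, 16/5)
obs 6: x=0 → posterior Beta(15/2, 21/5)
obs 7: x=1 → posterior Beta(17/2, 21/5)
obs 8: x=0 → posterior Beta(17/2, 26/5)
obs 9: x=1 → posterior Beta(19/2, 26/5)
obs 10: x=0 → posterior Beta(19/2, 31/5)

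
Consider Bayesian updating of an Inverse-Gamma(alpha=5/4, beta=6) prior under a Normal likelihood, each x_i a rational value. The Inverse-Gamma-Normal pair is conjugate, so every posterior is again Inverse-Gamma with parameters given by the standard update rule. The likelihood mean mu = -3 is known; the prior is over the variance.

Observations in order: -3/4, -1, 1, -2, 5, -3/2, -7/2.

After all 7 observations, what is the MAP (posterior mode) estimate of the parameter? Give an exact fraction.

obs 1: x=-3/4 → posterior Inverse-Gamma(7/4, 273/32)
obs 2: x=-1 → posterior Inverse-Gamma(9/4, 337/32)
obs 3: x=1 → posterior Inverse-Gamma(11/4, 593/32)
obs 4: x=-2 → posterior Inverse-Gamma(13/4, 609/32)
obs 5: x=5 → posterior Inverse-Gamma(15/4, 1633/32)
obs 6: x=-3/2 → posterior Inverse-Gamma(17/4, 1669/32)
obs 7: x=-7/2 → posterior Inverse-Gamma(19/4, 1673/32)

1673/184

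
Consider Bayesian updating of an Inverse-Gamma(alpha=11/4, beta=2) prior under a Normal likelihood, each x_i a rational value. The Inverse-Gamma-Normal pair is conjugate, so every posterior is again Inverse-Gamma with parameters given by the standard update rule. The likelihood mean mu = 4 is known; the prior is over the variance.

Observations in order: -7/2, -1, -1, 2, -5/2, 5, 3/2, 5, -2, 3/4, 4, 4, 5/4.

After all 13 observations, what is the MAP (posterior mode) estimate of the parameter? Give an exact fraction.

obs 1: x=-7/2 → posterior Inverse-Gamma(13/4, 241/8)
obs 2: x=-1 → posterior Inverse-Gamma(15/4, 341/8)
obs 3: x=-1 → posterior Inverse-Gamma(17/4, 441/8)
obs 4: x=2 → posterior Inverse-Gamma(19/4, 457/8)
obs 5: x=-5/2 → posterior Inverse-Gamma(21/4, 313/4)
obs 6: x=5 → posterior Inverse-Gamma(23/4, 315/4)
obs 7: x=3/2 → posterior Inverse-Gamma(25/4, 655/8)
obs 8: x=5 → posterior Inverse-Gamma(27/4, 659/8)
obs 9: x=-2 → posterior Inverse-Gamma(29/4, 803/8)
obs 10: x=3/4 → posterior Inverse-Gamma(31/4, 3381/32)
obs 11: x=4 → posterior Inverse-Gamma(33/4, 3381/32)
obs 12: x=4 → posterior Inverse-Gamma(35/4, 3381/32)
obs 13: x=5/4 → posterior Inverse-Gamma(37/4, 1751/16)

1751/164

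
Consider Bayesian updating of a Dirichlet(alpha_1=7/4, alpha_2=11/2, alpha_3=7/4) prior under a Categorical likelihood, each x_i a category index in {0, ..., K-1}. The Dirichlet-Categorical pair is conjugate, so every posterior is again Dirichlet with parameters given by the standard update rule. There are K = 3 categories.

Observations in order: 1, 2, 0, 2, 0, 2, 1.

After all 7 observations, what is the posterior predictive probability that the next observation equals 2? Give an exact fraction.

19/64

obs 1: x=1 → posterior Dirichlet(7/4, 13/2, 7/4)
obs 2: x=2 → posterior Dirichlet(7/4, 13/2, 11/4)
obs 3: x=0 → posterior Dirichlet(11/4, 13/2, 11/4)
obs 4: x=2 → posterior Dirichlet(11/4, 13/2, 15/4)
obs 5: x=0 → posterior Dirichlet(15/4, 13/2, 15/4)
obs 6: x=2 → posterior Dirichlet(15/4, 13/2, 19/4)
obs 7: x=1 → posterior Dirichlet(15/4, 15/2, 19/4)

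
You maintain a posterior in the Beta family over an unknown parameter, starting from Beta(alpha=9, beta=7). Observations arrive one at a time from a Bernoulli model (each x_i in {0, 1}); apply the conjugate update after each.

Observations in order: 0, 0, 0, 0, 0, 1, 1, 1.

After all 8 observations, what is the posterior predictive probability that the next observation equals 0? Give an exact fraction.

1/2

obs 1: x=0 → posterior Beta(9, 8)
obs 2: x=0 → posterior Beta(9, 9)
obs 3: x=0 → posterior Beta(9, 10)
obs 4: x=0 → posterior Beta(9, 11)
obs 5: x=0 → posterior Beta(9, 12)
obs 6: x=1 → posterior Beta(10, 12)
obs 7: x=1 → posterior Beta(11, 12)
obs 8: x=1 → posterior Beta(12, 12)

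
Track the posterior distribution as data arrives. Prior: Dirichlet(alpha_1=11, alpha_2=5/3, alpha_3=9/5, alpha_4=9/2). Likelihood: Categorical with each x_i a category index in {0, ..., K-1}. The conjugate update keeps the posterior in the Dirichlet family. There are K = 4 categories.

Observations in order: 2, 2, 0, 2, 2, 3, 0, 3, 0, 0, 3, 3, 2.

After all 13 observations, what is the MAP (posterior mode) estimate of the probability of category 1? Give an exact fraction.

20/839

obs 1: x=2 → posterior Dirichlet(11, 5/3, 14/5, 9/2)
obs 2: x=2 → posterior Dirichlet(11, 5/3, 19/5, 9/2)
obs 3: x=0 → posterior Dirichlet(12, 5/3, 19/5, 9/2)
obs 4: x=2 → posterior Dirichlet(12, 5/3, 24/5, 9/2)
obs 5: x=2 → posterior Dirichlet(12, 5/3, 29/5, 9/2)
obs 6: x=3 → posterior Dirichlet(12, 5/3, 29/5, 11/2)
obs 7: x=0 → posterior Dirichlet(13, 5/3, 29/5, 11/2)
obs 8: x=3 → posterior Dirichlet(13, 5/3, 29/5, 13/2)
obs 9: x=0 → posterior Dirichlet(14, 5/3, 29/5, 13/2)
obs 10: x=0 → posterior Dirichlet(15, 5/3, 29/5, 13/2)
obs 11: x=3 → posterior Dirichlet(15, 5/3, 29/5, 15/2)
obs 12: x=3 → posterior Dirichlet(15, 5/3, 29/5, 17/2)
obs 13: x=2 → posterior Dirichlet(15, 5/3, 34/5, 17/2)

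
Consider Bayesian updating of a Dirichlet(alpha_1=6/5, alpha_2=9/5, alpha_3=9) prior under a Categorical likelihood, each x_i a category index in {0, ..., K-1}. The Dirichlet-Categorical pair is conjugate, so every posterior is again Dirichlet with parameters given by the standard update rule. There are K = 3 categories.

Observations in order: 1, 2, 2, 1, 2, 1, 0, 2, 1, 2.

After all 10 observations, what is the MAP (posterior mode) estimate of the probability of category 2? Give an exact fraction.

13/19

obs 1: x=1 → posterior Dirichlet(6/5, 14/5, 9)
obs 2: x=2 → posterior Dirichlet(6/5, 14/5, 10)
obs 3: x=2 → posterior Dirichlet(6/5, 14/5, 11)
obs 4: x=1 → posterior Dirichlet(6/5, 19/5, 11)
obs 5: x=2 → posterior Dirichlet(6/5, 19/5, 12)
obs 6: x=1 → posterior Dirichlet(6/5, 24/5, 12)
obs 7: x=0 → posterior Dirichlet(11/5, 24/5, 12)
obs 8: x=2 → posterior Dirichlet(11/5, 24/5, 13)
obs 9: x=1 → posterior Dirichlet(11/5, 29/5, 13)
obs 10: x=2 → posterior Dirichlet(11/5, 29/5, 14)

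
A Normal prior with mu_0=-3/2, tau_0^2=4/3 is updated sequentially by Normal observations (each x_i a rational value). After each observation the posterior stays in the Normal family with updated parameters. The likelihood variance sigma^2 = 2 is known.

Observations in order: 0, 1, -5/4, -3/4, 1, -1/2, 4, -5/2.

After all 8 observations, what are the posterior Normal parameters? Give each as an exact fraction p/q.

obs 1: x=0 → posterior Normal(-9/10, 4/5)
obs 2: x=1 → posterior Normal(-5/14, 4/7)
obs 3: x=-5/4 → posterior Normal(-5/9, 4/9)
obs 4: x=-3/4 → posterior Normal(-13/22, 4/11)
obs 5: x=1 → posterior Normal(-9/26, 4/13)
obs 6: x=-1/2 → posterior Normal(-11/30, 4/15)
obs 7: x=4 → posterior Normal(5/34, 4/17)
obs 8: x=-5/2 → posterior Normal(-5/38, 4/19)

mu_0=-5/38, tau_0^2=4/19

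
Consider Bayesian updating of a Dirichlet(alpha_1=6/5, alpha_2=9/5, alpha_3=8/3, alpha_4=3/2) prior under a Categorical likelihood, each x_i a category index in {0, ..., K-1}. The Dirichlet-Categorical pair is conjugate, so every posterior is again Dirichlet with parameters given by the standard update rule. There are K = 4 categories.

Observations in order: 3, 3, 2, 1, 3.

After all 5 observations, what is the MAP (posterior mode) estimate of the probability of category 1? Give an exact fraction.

54/245

obs 1: x=3 → posterior Dirichlet(6/5, 9/5, 8/3, 5/2)
obs 2: x=3 → posterior Dirichlet(6/5, 9/5, 8/3, 7/2)
obs 3: x=2 → posterior Dirichlet(6/5, 9/5, 11/3, 7/2)
obs 4: x=1 → posterior Dirichlet(6/5, 14/5, 11/3, 7/2)
obs 5: x=3 → posterior Dirichlet(6/5, 14/5, 11/3, 9/2)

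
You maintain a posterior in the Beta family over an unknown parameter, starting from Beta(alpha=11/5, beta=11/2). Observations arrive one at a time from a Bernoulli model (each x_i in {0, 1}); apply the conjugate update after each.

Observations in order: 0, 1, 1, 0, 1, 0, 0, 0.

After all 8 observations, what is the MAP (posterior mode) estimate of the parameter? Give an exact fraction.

obs 1: x=0 → posterior Beta(11/5, 13/2)
obs 2: x=1 → posterior Beta(16/5, 13/2)
obs 3: x=1 → posterior Beta(21/5, 13/2)
obs 4: x=0 → posterior Beta(21/5, 15/2)
obs 5: x=1 → posterior Beta(26/5, 15/2)
obs 6: x=0 → posterior Beta(26/5, 17/2)
obs 7: x=0 → posterior Beta(26/5, 19/2)
obs 8: x=0 → posterior Beta(26/5, 21/2)

42/137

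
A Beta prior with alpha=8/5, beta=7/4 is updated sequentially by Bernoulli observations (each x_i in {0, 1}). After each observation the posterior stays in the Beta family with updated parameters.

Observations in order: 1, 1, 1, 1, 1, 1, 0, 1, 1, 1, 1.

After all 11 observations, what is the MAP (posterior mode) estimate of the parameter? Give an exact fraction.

obs 1: x=1 → posterior Beta(13/5, 7/4)
obs 2: x=1 → posterior Beta(18/5, 7/4)
obs 3: x=1 → posterior Beta(23/5, 7/4)
obs 4: x=1 → posterior Beta(28/5, 7/4)
obs 5: x=1 → posterior Beta(33/5, 7/4)
obs 6: x=1 → posterior Beta(38/5, 7/4)
obs 7: x=0 → posterior Beta(38/5, 11/4)
obs 8: x=1 → posterior Beta(43/5, 11/4)
obs 9: x=1 → posterior Beta(48/5, 11/4)
obs 10: x=1 → posterior Beta(53/5, 11/4)
obs 11: x=1 → posterior Beta(58/5, 11/4)

212/247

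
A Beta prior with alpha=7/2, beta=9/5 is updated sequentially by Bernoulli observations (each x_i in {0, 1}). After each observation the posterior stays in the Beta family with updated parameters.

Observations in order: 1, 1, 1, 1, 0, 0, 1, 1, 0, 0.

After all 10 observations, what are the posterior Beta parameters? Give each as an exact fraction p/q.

obs 1: x=1 → posterior Beta(9/2, 9/5)
obs 2: x=1 → posterior Beta(11/2, 9/5)
obs 3: x=1 → posterior Beta(13/2, 9/5)
obs 4: x=1 → posterior Beta(15/2, 9/5)
obs 5: x=0 → posterior Beta(15/2, 14/5)
obs 6: x=0 → posterior Beta(15/2, 19/5)
obs 7: x=1 → posterior Beta(17/2, 19/5)
obs 8: x=1 → posterior Beta(19/2, 19/5)
obs 9: x=0 → posterior Beta(19/2, 24/5)
obs 10: x=0 → posterior Beta(19/2, 29/5)

alpha=19/2, beta=29/5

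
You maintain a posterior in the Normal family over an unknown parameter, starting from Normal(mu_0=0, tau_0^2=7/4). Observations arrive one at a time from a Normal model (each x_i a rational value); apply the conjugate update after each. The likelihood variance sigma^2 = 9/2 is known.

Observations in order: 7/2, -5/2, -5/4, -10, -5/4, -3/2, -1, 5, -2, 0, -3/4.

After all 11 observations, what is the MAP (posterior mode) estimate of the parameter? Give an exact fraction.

-329/380

obs 1: x=7/2 → posterior Normal(49/50, 63/50)
obs 2: x=-5/2 → posterior Normal(7/32, 63/64)
obs 3: x=-5/4 → posterior Normal(-7/156, 21/26)
obs 4: x=-10 → posterior Normal(-287/184, 63/92)
obs 5: x=-5/4 → posterior Normal(-161/106, 63/106)
obs 6: x=-3/2 → posterior Normal(-91/60, 21/40)
obs 7: x=-1 → posterior Normal(-98/67, 63/134)
obs 8: x=5 → posterior Normal(-63/74, 63/148)
obs 9: x=-2 → posterior Normal(-77/81, 7/18)
obs 10: x=0 → posterior Normal(-7/8, 63/176)
obs 11: x=-3/4 → posterior Normal(-329/380, 63/190)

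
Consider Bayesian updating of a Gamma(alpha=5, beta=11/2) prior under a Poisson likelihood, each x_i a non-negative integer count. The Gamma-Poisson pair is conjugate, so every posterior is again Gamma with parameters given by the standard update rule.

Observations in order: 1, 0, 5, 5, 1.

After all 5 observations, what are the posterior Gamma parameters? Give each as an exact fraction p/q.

alpha=17, beta=21/2

obs 1: x=1 → posterior Gamma(6, 13/2)
obs 2: x=0 → posterior Gamma(6, 15/2)
obs 3: x=5 → posterior Gamma(11, 17/2)
obs 4: x=5 → posterior Gamma(16, 19/2)
obs 5: x=1 → posterior Gamma(17, 21/2)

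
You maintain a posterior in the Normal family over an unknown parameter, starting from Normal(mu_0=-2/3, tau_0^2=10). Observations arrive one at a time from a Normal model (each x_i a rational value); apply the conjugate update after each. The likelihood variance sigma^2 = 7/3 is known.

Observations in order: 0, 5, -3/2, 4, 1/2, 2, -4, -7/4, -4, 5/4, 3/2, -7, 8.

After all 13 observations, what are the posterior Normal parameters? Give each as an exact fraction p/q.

mu_0=346/1191, tau_0^2=70/397

obs 1: x=0 → posterior Normal(-14/111, 70/37)
obs 2: x=5 → posterior Normal(436/201, 70/67)
obs 3: x=-3/2 → posterior Normal(301/291, 70/97)
obs 4: x=4 → posterior Normal(661/381, 70/127)
obs 5: x=1/2 → posterior Normal(706/471, 70/157)
obs 6: x=2 → posterior Normal(886/561, 70/187)
obs 7: x=-4 → posterior Normal(526/651, 10/31)
obs 8: x=-7/4 → posterior Normal(737/1482, 70/247)
obs 9: x=-4 → posterior Normal(17/1662, 70/277)
obs 10: x=5/4 → posterior Normal(121/921, 70/307)
obs 11: x=3/2 → posterior Normal(256/1011, 70/337)
obs 12: x=-7 → posterior Normal(-374/1101, 70/367)
obs 13: x=8 → posterior Normal(346/1191, 70/397)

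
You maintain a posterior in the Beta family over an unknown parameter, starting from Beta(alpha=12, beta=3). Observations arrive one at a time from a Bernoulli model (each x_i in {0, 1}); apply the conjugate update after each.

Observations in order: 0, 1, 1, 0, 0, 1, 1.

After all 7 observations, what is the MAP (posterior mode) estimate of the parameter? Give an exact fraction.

obs 1: x=0 → posterior Beta(12, 4)
obs 2: x=1 → posterior Beta(13, 4)
obs 3: x=1 → posterior Beta(14, 4)
obs 4: x=0 → posterior Beta(14, 5)
obs 5: x=0 → posterior Beta(14, 6)
obs 6: x=1 → posterior Beta(15, 6)
obs 7: x=1 → posterior Beta(16, 6)

3/4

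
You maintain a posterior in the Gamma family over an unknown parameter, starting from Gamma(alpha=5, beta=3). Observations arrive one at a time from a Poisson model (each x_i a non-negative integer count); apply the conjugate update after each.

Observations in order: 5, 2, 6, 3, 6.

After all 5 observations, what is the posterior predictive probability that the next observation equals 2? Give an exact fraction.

33849922949209616891772928/174449211009120179071170507

obs 1: x=5 → posterior Gamma(10, 4)
obs 2: x=2 → posterior Gamma(12, 5)
obs 3: x=6 → posterior Gamma(18, 6)
obs 4: x=3 → posterior Gamma(21, 7)
obs 5: x=6 → posterior Gamma(27, 8)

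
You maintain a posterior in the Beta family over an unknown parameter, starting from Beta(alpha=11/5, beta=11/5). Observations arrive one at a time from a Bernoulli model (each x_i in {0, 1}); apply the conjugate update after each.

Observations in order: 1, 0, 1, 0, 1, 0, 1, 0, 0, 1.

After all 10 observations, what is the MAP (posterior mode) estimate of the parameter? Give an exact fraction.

1/2

obs 1: x=1 → posterior Beta(16/5, 11/5)
obs 2: x=0 → posterior Beta(16/5, 16/5)
obs 3: x=1 → posterior Beta(21/5, 16/5)
obs 4: x=0 → posterior Beta(21/5, 21/5)
obs 5: x=1 → posterior Beta(26/5, 21/5)
obs 6: x=0 → posterior Beta(26/5, 26/5)
obs 7: x=1 → posterior Beta(31/5, 26/5)
obs 8: x=0 → posterior Beta(31/5, 31/5)
obs 9: x=0 → posterior Beta(31/5, 36/5)
obs 10: x=1 → posterior Beta(36/5, 36/5)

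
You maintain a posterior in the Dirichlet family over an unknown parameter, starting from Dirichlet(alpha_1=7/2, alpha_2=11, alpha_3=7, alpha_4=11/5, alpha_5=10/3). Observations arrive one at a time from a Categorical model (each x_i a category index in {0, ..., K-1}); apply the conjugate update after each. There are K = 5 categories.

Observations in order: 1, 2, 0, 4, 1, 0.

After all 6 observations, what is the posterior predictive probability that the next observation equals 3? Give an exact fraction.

obs 1: x=1 → posterior Dirichlet(7/2, 12, 7, 11/5, 10/3)
obs 2: x=2 → posterior Dirichlet(7/2, 12, 8, 11/5, 10/3)
obs 3: x=0 → posterior Dirichlet(9/2, 12, 8, 11/5, 10/3)
obs 4: x=4 → posterior Dirichlet(9/2, 12, 8, 11/5, 13/3)
obs 5: x=1 → posterior Dirichlet(9/2, 13, 8, 11/5, 13/3)
obs 6: x=0 → posterior Dirichlet(11/2, 13, 8, 11/5, 13/3)

66/991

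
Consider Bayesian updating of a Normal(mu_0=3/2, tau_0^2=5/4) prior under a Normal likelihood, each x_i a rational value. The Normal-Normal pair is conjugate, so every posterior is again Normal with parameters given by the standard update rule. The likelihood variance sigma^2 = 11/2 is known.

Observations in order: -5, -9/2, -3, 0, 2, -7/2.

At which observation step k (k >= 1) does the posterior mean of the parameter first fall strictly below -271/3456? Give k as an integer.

obs 1: x=-5 → posterior Normal(8/27, 55/54)
obs 2: x=-9/2 → posterior Normal(-29/64, 55/64)
obs 3: x=-3 → posterior Normal(-59/74, 55/74)
obs 4: x=0 → posterior Normal(-59/84, 55/84)
obs 5: x=2 → posterior Normal(-39/94, 55/94)
obs 6: x=-7/2 → posterior Normal(-37/52, 55/104)

k = 2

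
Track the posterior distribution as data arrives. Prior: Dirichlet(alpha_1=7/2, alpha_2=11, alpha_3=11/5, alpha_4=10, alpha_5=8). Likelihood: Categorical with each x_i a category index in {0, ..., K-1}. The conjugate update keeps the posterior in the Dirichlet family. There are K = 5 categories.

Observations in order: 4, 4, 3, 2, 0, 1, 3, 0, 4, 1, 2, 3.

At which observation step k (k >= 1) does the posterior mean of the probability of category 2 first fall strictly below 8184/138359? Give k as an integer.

k = 3

obs 1: x=4 → posterior Dirichlet(7/2, 11, 11/5, 10, 9)
obs 2: x=4 → posterior Dirichlet(7/2, 11, 11/5, 10, 10)
obs 3: x=3 → posterior Dirichlet(7/2, 11, 11/5, 11, 10)
obs 4: x=2 → posterior Dirichlet(7/2, 11, 16/5, 11, 10)
obs 5: x=0 → posterior Dirichlet(9/2, 11, 16/5, 11, 10)
obs 6: x=1 → posterior Dirichlet(9/2, 12, 16/5, 11, 10)
obs 7: x=3 → posterior Dirichlet(9/2, 12, 16/5, 12, 10)
obs 8: x=0 → posterior Dirichlet(11/2, 12, 16/5, 12, 10)
obs 9: x=4 → posterior Dirichlet(11/2, 12, 16/5, 12, 11)
obs 10: x=1 → posterior Dirichlet(11/2, 13, 16/5, 12, 11)
obs 11: x=2 → posterior Dirichlet(11/2, 13, 21/5, 12, 11)
obs 12: x=3 → posterior Dirichlet(11/2, 13, 21/5, 13, 11)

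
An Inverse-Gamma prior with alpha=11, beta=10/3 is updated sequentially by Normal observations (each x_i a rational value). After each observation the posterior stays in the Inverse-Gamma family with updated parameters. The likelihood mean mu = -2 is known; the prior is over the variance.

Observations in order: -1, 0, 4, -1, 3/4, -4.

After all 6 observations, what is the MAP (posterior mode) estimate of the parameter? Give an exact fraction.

2891/1440

obs 1: x=-1 → posterior Inverse-Gamma(23/2, 23/6)
obs 2: x=0 → posterior Inverse-Gamma(12, 35/6)
obs 3: x=4 → posterior Inverse-Gamma(25/2, 143/6)
obs 4: x=-1 → posterior Inverse-Gamma(13, 73/3)
obs 5: x=3/4 → posterior Inverse-Gamma(27/2, 2699/96)
obs 6: x=-4 → posterior Inverse-Gamma(14, 2891/96)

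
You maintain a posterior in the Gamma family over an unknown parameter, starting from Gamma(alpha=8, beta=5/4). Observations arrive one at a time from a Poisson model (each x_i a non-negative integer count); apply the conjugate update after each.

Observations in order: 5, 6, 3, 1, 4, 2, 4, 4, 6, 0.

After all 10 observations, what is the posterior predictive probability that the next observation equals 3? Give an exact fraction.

111250113256755543057985482214428636206613774265861138701438903808593750000000/561073402121731173607666208963712157775646236340963964052513752233891761335201

obs 1: x=5 → posterior Gamma(13, 9/4)
obs 2: x=6 → posterior Gamma(19, 13/4)
obs 3: x=3 → posterior Gamma(22, 17/4)
obs 4: x=1 → posterior Gamma(23, 21/4)
obs 5: x=4 → posterior Gamma(27, 25/4)
obs 6: x=2 → posterior Gamma(29, 29/4)
obs 7: x=4 → posterior Gamma(33, 33/4)
obs 8: x=4 → posterior Gamma(37, 37/4)
obs 9: x=6 → posterior Gamma(43, 41/4)
obs 10: x=0 → posterior Gamma(43, 45/4)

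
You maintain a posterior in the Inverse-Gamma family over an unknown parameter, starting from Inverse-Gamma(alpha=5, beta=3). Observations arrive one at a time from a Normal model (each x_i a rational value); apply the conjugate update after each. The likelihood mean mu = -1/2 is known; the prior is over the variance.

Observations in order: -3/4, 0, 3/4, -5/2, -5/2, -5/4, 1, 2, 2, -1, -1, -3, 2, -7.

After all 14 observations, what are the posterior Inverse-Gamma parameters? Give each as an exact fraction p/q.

alpha=12, beta=1383/32

obs 1: x=-3/4 → posterior Inverse-Gamma(11/2, 97/32)
obs 2: x=0 → posterior Inverse-Gamma(6, 101/32)
obs 3: x=3/4 → posterior Inverse-Gamma(13/2, 63/16)
obs 4: x=-5/2 → posterior Inverse-Gamma(7, 95/16)
obs 5: x=-5/2 → posterior Inverse-Gamma(15/2, 127/16)
obs 6: x=-5/4 → posterior Inverse-Gamma(8, 263/32)
obs 7: x=1 → posterior Inverse-Gamma(17/2, 299/32)
obs 8: x=2 → posterior Inverse-Gamma(9, 399/32)
obs 9: x=2 → posterior Inverse-Gamma(19/2, 499/32)
obs 10: x=-1 → posterior Inverse-Gamma(10, 503/32)
obs 11: x=-1 → posterior Inverse-Gamma(21/2, 507/32)
obs 12: x=-3 → posterior Inverse-Gamma(11, 607/32)
obs 13: x=2 → posterior Inverse-Gamma(23/2, 707/32)
obs 14: x=-7 → posterior Inverse-Gamma(12, 1383/32)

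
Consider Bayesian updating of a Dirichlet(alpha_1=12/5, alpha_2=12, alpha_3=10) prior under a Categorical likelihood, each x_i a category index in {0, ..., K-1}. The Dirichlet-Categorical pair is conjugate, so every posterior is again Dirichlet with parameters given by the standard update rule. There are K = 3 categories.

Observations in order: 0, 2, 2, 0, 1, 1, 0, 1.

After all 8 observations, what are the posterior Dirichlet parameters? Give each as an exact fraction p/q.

alpha_1=27/5, alpha_2=15, alpha_3=12

obs 1: x=0 → posterior Dirichlet(17/5, 12, 10)
obs 2: x=2 → posterior Dirichlet(17/5, 12, 11)
obs 3: x=2 → posterior Dirichlet(17/5, 12, 12)
obs 4: x=0 → posterior Dirichlet(22/5, 12, 12)
obs 5: x=1 → posterior Dirichlet(22/5, 13, 12)
obs 6: x=1 → posterior Dirichlet(22/5, 14, 12)
obs 7: x=0 → posterior Dirichlet(27/5, 14, 12)
obs 8: x=1 → posterior Dirichlet(27/5, 15, 12)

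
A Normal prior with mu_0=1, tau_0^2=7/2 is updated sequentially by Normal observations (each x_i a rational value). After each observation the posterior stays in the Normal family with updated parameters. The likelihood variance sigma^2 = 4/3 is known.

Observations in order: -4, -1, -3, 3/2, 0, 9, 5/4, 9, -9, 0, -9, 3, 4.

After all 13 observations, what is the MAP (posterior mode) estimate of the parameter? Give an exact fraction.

obs 1: x=-4 → posterior Normal(-76/29, 28/29)
obs 2: x=-1 → posterior Normal(-97/50, 14/25)
obs 3: x=-3 → posterior Normal(-160/71, 28/71)
obs 4: x=3/2 → posterior Normal(-257/184, 7/23)
obs 5: x=0 → posterior Normal(-257/226, 28/113)
obs 6: x=9 → posterior Normal(121/268, 14/67)
obs 7: x=5/4 → posterior Normal(347/620, 28/155)
obs 8: x=9 → posterior Normal(1103/704, 7/44)
obs 9: x=-9 → posterior Normal(347/788, 28/197)
obs 10: x=0 → posterior Normal(347/872, 14/109)
obs 11: x=-9 → posterior Normal(-409/956, 28/239)
obs 12: x=3 → posterior Normal(-157/1040, 7/65)
obs 13: x=4 → posterior Normal(179/1124, 28/281)

179/1124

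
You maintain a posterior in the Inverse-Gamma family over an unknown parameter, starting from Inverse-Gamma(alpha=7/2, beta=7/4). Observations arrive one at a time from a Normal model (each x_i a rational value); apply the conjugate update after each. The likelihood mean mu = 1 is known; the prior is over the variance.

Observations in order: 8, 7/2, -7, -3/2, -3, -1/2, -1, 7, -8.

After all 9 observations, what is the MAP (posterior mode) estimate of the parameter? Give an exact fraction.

obs 1: x=8 → posterior Inverse-Gamma(4, 105/4)
obs 2: x=7/2 → posterior Inverse-Gamma(9/2, 235/8)
obs 3: x=-7 → posterior Inverse-Gamma(5, 491/8)
obs 4: x=-3/2 → posterior Inverse-Gamma(11/2, 129/2)
obs 5: x=-3 → posterior Inverse-Gamma(6, 145/2)
obs 6: x=-1/2 → posterior Inverse-Gamma(13/2, 589/8)
obs 7: x=-1 → posterior Inverse-Gamma(7, 605/8)
obs 8: x=7 → posterior Inverse-Gamma(15/2, 749/8)
obs 9: x=-8 → posterior Inverse-Gamma(8, 1073/8)

1073/72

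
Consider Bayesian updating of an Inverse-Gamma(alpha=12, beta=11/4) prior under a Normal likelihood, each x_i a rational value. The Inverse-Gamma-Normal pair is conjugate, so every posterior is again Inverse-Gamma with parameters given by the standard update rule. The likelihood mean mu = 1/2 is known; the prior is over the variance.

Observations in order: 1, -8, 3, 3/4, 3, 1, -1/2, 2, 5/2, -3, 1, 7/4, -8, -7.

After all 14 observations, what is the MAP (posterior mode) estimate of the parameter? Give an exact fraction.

385/64

obs 1: x=1 → posterior Inverse-Gamma(25/2, 23/8)
obs 2: x=-8 → posterior Inverse-Gamma(13, 39)
obs 3: x=3 → posterior Inverse-Gamma(27/2, 337/8)
obs 4: x=3/4 → posterior Inverse-Gamma(14, 1349/32)
obs 5: x=3 → posterior Inverse-Gamma(29/2, 1449/32)
obs 6: x=1 → posterior Inverse-Gamma(15, 1453/32)
obs 7: x=-1/2 → posterior Inverse-Gamma(31/2, 1469/32)
obs 8: x=2 → posterior Inverse-Gamma(16, 1505/32)
obs 9: x=5/2 → posterior Inverse-Gamma(33/2, 1569/32)
obs 10: x=-3 → posterior Inverse-Gamma(17, 1765/32)
obs 11: x=1 → posterior Inverse-Gamma(35/2, 1769/32)
obs 12: x=7/4 → posterior Inverse-Gamma(18, 897/16)
obs 13: x=-8 → posterior Inverse-Gamma(37/2, 1475/16)
obs 14: x=-7 → posterior Inverse-Gamma(19, 1925/16)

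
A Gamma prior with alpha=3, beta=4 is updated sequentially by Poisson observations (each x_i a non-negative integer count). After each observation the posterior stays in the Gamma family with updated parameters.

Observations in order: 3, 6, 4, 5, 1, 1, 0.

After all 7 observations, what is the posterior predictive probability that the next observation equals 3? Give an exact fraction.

514872389871761489041755325/2861886499322070388803895296

obs 1: x=3 → posterior Gamma(6, 5)
obs 2: x=6 → posterior Gamma(12, 6)
obs 3: x=4 → posterior Gamma(16, 7)
obs 4: x=5 → posterior Gamma(21, 8)
obs 5: x=1 → posterior Gamma(22, 9)
obs 6: x=1 → posterior Gamma(23, 10)
obs 7: x=0 → posterior Gamma(23, 11)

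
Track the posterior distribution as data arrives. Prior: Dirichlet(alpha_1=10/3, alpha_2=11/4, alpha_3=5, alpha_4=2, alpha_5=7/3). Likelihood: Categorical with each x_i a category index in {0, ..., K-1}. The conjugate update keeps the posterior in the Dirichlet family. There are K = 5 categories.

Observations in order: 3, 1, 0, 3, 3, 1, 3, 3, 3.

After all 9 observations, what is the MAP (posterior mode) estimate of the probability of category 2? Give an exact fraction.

obs 1: x=3 → posterior Dirichlet(10/3, 11/4, 5, 3, 7/3)
obs 2: x=1 → posterior Dirichlet(10/3, 15/4, 5, 3, 7/3)
obs 3: x=0 → posterior Dirichlet(13/3, 15/4, 5, 3, 7/3)
obs 4: x=3 → posterior Dirichlet(13/3, 15/4, 5, 4, 7/3)
obs 5: x=3 → posterior Dirichlet(13/3, 15/4, 5, 5, 7/3)
obs 6: x=1 → posterior Dirichlet(13/3, 19/4, 5, 5, 7/3)
obs 7: x=3 → posterior Dirichlet(13/3, 19/4, 5, 6, 7/3)
obs 8: x=3 → posterior Dirichlet(13/3, 19/4, 5, 7, 7/3)
obs 9: x=3 → posterior Dirichlet(13/3, 19/4, 5, 8, 7/3)

48/233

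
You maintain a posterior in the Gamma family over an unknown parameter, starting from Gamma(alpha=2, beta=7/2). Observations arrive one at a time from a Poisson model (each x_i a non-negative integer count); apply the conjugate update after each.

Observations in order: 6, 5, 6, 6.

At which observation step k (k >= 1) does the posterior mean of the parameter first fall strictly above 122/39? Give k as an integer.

k = 4

obs 1: x=6 → posterior Gamma(8, 9/2)
obs 2: x=5 → posterior Gamma(13, 11/2)
obs 3: x=6 → posterior Gamma(19, 13/2)
obs 4: x=6 → posterior Gamma(25, 15/2)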